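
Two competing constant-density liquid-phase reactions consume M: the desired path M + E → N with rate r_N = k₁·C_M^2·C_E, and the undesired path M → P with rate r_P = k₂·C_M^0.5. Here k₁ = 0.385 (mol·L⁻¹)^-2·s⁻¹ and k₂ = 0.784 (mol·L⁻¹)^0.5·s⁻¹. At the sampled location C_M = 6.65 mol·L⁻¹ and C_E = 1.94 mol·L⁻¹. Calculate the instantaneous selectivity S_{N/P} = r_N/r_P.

16.3

S_{N/P} = r_N/r_P = (k₁·C_M^2·C_E)/(k₂·C_M^0.5) = (k₁/k₂)·C_M^1.5·C_E.
= (0.385×6.650^2×1.940) / (0.784×6.650^0.5) = 33.03/2.022 = 16.3.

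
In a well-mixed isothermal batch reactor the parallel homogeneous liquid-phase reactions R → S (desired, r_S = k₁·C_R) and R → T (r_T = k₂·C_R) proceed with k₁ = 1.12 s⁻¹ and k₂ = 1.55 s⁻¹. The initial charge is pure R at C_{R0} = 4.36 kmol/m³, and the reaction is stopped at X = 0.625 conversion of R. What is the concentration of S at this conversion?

1.14 kmol/m³

C_R = C_{R0}(1−X) = 1.635 kmol/m³.
Both paths are first order in R, so the instantaneous fraction to S is constant: dC_S/d(−C_R) = k₁/(k₁+k₂) = 0.4195.
C_S = 0.4195·(C_{R0}−C_R) = 0.4195×2.725 = 1.14 kmol/m³.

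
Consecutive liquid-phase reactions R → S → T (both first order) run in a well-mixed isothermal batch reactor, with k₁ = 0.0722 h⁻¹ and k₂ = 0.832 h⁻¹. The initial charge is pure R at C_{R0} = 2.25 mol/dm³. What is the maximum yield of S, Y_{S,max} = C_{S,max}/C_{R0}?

0.0688

At the optimum, C_{S,max}/C_{R0} = (k₁/k₂)^[k₂/(k₂−k₁)].
= (0.0722/0.832)^(0.832/(0.832−0.0722)) = (0.08678)^(1.095) = 0.06879.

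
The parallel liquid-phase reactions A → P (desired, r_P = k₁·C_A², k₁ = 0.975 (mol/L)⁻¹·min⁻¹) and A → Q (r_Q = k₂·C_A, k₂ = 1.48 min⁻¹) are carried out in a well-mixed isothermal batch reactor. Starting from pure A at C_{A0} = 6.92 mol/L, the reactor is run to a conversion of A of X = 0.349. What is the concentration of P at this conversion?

1.90 mol/L

C_A = C_{A0}(1−X) = 4.505 mol/L.
Along a PFR/batch, dC_Q/dC_A = −r_Q/(r_P+r_Q) = −k₂/(k₂+k₁·C_A).
Integrating from C_{A0} to C_A: C_Q = (1.48/0.975)·ln[(1.48+0.975·6.92)/(1.48+0.975·4.50)] = 1.518·ln(8.227/5.872) = 0.5118 mol/L.
Then C_P = (C_{A0}−C_A) − C_Q = 2.415 − 0.5118 = 1.903 mol/L.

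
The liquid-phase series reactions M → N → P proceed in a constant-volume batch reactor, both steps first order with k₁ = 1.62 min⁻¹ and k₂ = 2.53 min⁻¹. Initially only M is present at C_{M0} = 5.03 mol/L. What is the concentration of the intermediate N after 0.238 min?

For first-order series with pure M initially, C_N(t) = k₁C_{M0}/(k₂−k₁)·(e^(−k₁t) − e^(−k₂t)).
e^(−k₁t) = e^(−1.62×0.238) = e^(−0.3856) = 0.6801; e^(−k₂t) = e^(−0.6021) = 0.5476.
C_N = 1.62×5.03/(2.53−1.62) × (0.6801−0.5476) = 8.955×0.1324 = 1.186 mol/L.

1.19 mol/L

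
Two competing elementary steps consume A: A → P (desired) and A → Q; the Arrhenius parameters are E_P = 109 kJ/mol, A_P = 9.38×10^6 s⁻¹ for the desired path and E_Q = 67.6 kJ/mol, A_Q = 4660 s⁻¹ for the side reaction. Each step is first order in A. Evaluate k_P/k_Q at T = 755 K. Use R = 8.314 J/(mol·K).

k_P/k_Q = (A_P/A_Q)·exp[−(E_P−E_Q)/(RT)] = (A_P/A_Q)·exp[(E_Q−E_P)/(RT)].
(E_Q−E_P)/(RT) = (67.6−109)×10³/(8.314×755) = -41400/6277 = -6.595.
k_P/k_Q = (9.38×10^6/4660)·exp(-6.595) = 2013 × 0.001367 = 2.75.
Since E_P > E_Q, raising the temperature improves selectivity toward P.

2.75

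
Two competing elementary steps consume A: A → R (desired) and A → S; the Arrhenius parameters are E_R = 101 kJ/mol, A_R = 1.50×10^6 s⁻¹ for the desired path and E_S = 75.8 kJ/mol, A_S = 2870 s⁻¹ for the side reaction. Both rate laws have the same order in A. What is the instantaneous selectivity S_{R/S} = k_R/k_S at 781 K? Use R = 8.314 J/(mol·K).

k_R/k_S = (A_R/A_S)·exp[−(E_R−E_S)/(RT)] = (A_R/A_S)·exp[(E_S−E_R)/(RT)].
(E_S−E_R)/(RT) = (75.8−101)×10³/(8.314×781) = -25200/6493 = -3.881.
k_R/k_S = (1.50×10^6/2870)·exp(-3.881) = 522.6 × 0.02063 = 10.8.

10.8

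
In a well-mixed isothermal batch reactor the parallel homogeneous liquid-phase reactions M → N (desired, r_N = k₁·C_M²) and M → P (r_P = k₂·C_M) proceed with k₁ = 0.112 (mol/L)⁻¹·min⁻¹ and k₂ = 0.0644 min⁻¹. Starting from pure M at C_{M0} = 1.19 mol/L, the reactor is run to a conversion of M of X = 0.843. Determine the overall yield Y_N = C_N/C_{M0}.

0.437

C_M = C_{M0}(1−X) = 0.1868 mol/L.
Along a PFR/batch, dC_P/dC_M = −r_P/(r_N+r_P) = −k₂/(k₂+k₁·C_M).
Integrating from C_{M0} to C_M: C_P = (0.0644/0.112)·ln[(0.0644+0.112·1.19)/(0.0644+0.112·0.187)] = 0.5750·ln(0.1977/0.08532) = 0.4831 mol/L.
Then C_N = (C_{M0}−C_M) − C_P = 1.003 − 0.4831 = 0.5201 mol/L.
Y_N = C_N/C_{M0} = 0.5201/1.19 = 0.437.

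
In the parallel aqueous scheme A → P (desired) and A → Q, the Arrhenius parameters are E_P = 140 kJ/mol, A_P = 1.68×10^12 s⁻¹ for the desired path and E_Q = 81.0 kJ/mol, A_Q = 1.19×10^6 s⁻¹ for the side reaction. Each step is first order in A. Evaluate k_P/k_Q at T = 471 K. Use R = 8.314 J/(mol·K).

0.404

With equal orders, S_{P/Q} = k_P/k_Q = (A_P/A_Q)·exp[(E_Q−E_P)/(RT)].
(E_Q−E_P)/(RT) = (81.0−140)×10³/(8.314×471) = -59000/3916 = -15.07.
k_P/k_Q = (1.68×10^12/1.19×10^6)·exp(-15.07) = 1.412×10^6 × 2.861×10^-7 = 0.404.
Since E_P > E_Q, raising the temperature improves selectivity toward P.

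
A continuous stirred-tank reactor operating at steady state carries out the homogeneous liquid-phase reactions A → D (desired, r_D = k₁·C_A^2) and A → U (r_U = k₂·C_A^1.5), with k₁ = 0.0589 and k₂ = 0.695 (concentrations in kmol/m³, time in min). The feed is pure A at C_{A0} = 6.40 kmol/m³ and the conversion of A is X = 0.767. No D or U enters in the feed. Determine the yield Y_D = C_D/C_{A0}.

0.0719

Exit C_A = C_{A0}(1−X) = 6.40×0.233 = 1.491 kmol/m³.
In a CSTR the entire volume is at exit conditions, so r_D = 0.0589×1.491^2 = 0.1310 and r_U = 0.695×1.491^1.5 = 1.266.
Fraction of consumed A going to D: r_D/(r_D+r_U) = 0.09378.
C_D = 0.09378·C_{A0}·X = 0.09378×6.40×0.767 = 0.460 kmol/m³; Y_D = C_D/C_{A0} = 0.0719.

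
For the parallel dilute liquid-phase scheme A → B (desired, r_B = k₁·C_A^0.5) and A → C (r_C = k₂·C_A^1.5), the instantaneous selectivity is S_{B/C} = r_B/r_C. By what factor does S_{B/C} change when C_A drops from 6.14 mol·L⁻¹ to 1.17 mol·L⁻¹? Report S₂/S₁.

5.25

S_{B/C} = (k₁/k₂)·C_A⁻¹, so S₂/S₁ = (C_{A,2}/C_{A,1})⁻¹.
= 6.14/1.17 = 5.25.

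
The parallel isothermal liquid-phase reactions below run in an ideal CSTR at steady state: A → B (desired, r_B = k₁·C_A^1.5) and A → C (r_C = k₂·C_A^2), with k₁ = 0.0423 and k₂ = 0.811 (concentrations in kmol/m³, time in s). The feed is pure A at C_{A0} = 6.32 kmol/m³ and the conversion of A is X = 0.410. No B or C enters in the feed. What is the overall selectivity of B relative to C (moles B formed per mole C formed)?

0.0270

Exit C_A = C_{A0}(1−X) = 6.32×0.590 = 3.729 kmol/m³.
In a CSTR the entire volume is at exit conditions, so r_B = 0.0423×3.729^1.5 = 0.3046 and r_C = 0.811×3.729^2 = 11.28.
Overall selectivity = C_B/C_C = r_Bτ/(r_Cτ) = r_B/r_C = 0.0270.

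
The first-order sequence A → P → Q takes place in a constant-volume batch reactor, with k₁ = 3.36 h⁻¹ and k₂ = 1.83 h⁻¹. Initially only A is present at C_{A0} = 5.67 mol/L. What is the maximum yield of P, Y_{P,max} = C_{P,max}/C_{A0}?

0.483

Evaluating C_P at t_opt = ln(k₂/k₁)/(k₂−k₁) gives C_{P,max}/C_{A0} = (k₁/k₂)^[k₂/(k₂−k₁)].
= (3.36/1.83)^(1.83/(1.83−3.36)) = (1.836)^(-1.196) = 0.4835.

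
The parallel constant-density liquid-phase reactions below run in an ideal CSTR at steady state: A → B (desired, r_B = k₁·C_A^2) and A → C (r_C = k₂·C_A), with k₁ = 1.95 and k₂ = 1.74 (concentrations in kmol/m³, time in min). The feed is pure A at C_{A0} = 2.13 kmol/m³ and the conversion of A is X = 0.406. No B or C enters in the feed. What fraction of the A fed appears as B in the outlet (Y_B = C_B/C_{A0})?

0.238

Exit C_A = C_{A0}(1−X) = 2.13×0.594 = 1.265 kmol/m³.
Rates in a CSTR are evaluated at the outlet concentration: r_B = 1.95×1.265^2 = 3.122, r_C = 1.74×1.265 = 2.201.
Fraction of consumed A going to B: r_B/(r_B+r_C) = 0.5864.
C_B = 0.5864·C_{A0}·X = 0.5864×2.13×0.406 = 0.507 kmol/m³; Y_B = C_B/C_{A0} = 0.238.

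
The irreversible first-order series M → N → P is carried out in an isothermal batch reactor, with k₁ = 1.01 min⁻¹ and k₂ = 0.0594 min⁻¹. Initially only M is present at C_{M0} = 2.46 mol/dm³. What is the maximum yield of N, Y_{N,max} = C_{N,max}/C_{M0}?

Evaluating C_N at t_opt = ln(k₂/k₁)/(k₂−k₁) gives C_{N,max}/C_{M0} = (k₁/k₂)^[k₂/(k₂−k₁)].
= (1.01/0.0594)^(0.0594/(0.0594−1.01)) = (17.00)^(-0.06249) = 0.8377.

0.838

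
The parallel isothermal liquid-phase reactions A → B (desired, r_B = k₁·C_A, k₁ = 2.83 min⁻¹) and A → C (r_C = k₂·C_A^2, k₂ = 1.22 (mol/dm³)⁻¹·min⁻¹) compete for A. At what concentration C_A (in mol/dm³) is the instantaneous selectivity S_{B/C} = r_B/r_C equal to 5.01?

S_{B/C} = (k₁/k₂)·C_A⁻¹ ⇒ C_A = (S·k₂/k₁)^(-1).
= (5.01×1.22/2.83)^(-1) = (2.160)^(-1) = 0.463 mol/dm³.

0.463 mol/dm³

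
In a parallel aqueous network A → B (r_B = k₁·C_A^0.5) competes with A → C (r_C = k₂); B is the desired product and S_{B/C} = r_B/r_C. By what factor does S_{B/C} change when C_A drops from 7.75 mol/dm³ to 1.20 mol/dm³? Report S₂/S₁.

S_{B/C} = (k₁/k₂)·C_A^0.5, so S₂/S₁ = (C_{A,2}/C_{A,1})^0.5.
= (1.20/7.75)^0.5 = (0.1548)^0.5 = 0.393.
Selectivity toward B falls as C_A falls — high-concentration operation is favoured.

0.393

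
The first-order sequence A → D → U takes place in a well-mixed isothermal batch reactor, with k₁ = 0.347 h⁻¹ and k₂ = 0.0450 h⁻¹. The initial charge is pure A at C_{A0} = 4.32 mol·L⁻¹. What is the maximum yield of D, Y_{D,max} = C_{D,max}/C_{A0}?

For a first-order series the maximum intermediate yield is C_{D,max}/C_{A0} = (k₁/k₂)^[k₂/(k₂−k₁)].
= (0.347/0.0450)^(0.0450/(0.0450−0.347)) = (7.711)^(-0.1490) = 0.7376.

0.738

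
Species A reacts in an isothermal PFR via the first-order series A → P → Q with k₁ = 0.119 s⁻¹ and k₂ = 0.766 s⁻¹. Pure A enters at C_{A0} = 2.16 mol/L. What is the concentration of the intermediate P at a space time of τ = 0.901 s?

0.158 mol/L

The intermediate concentration in a first-order A→B→C sequence is C_P = k₁C_{A0}(e^(−k₁τ) − e^(−k₂τ))/(k₂−k₁).
e^(−k₁τ) = e^(−0.119×0.901) = e^(−0.1072) = 0.8983; e^(−k₂τ) = e^(−0.6902) = 0.5015.
C_P = 0.119×2.16/(0.766−0.119) × (0.8983−0.5015) = 0.3973×0.3968 = 0.1577 mol/L.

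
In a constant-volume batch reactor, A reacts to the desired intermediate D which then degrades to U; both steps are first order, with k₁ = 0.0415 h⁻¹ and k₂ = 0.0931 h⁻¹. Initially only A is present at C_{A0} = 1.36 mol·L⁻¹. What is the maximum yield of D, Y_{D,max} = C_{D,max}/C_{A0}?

Evaluating C_D at t_opt = ln(k₂/k₁)/(k₂−k₁) gives C_{D,max}/C_{A0} = (k₁/k₂)^[k₂/(k₂−k₁)].
= (0.0415/0.0931)^(0.0931/(0.0931−0.0415)) = (0.4458)^(1.804) = 0.2327.

0.233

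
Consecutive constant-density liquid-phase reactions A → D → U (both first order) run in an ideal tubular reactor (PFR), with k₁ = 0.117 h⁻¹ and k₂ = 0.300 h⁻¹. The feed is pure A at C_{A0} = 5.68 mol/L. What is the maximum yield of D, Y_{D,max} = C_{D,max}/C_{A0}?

0.214

At the optimum, C_{D,max}/C_{A0} = (k₁/k₂)^[k₂/(k₂−k₁)].
= (0.117/0.300)^(0.300/(0.300−0.117)) = (0.3900)^(1.639) = 0.2136.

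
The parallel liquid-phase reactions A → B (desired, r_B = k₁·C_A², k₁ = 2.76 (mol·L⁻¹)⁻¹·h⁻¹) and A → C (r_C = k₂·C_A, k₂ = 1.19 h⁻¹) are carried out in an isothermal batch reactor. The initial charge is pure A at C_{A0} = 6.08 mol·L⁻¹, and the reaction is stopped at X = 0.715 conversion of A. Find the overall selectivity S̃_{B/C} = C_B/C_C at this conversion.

8.15

C_A = C_{A0}(1−X) = 1.733 mol·L⁻¹.
Along a PFR/batch, dC_C/dC_A = −r_C/(r_B+r_C) = −k₂/(k₂+k₁·C_A).
Integrating from C_{A0} to C_A: C_C = (1.19/2.76)·ln[(1.19+2.76·6.08)/(1.19+2.76·1.73)] = 0.4312·ln(17.97/5.973) = 0.4750 mol·L⁻¹.
Then C_B = (C_{A0}−C_A) − C_C = 4.347 − 0.4750 = 3.872 mol·L⁻¹.
S̃_{B/C} = C_B/C_C = 3.872/0.4750 = 8.15.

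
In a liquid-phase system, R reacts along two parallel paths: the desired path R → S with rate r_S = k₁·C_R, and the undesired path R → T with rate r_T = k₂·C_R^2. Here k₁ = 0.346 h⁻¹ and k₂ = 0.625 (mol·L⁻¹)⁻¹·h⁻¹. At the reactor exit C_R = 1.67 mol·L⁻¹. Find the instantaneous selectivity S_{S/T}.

S_{S/T} = r_S/r_T = (k₁·C_R)/(k₂·C_R^2) = (k₁/k₂)·C_R⁻¹.
= (0.346×1.670) / (0.625×1.670^2) = 0.5778/1.743 = 0.331.

0.331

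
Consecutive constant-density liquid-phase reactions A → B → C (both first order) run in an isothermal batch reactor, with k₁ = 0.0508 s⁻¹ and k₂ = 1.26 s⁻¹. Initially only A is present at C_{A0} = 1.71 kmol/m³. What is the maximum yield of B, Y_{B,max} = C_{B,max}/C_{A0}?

For a first-order series the maximum intermediate yield is C_{B,max}/C_{A0} = (k₁/k₂)^[k₂/(k₂−k₁)].
= (0.0508/1.26)^(1.26/(1.26−0.0508)) = (0.04032)^(1.042) = 0.03523.

0.0352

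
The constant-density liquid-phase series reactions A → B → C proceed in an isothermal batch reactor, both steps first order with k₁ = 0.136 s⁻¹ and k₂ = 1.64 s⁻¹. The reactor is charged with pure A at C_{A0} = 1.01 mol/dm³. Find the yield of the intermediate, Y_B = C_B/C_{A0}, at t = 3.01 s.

For first-order series with pure A initially, C_B(t) = k₁C_{A0}/(k₂−k₁)·(e^(−k₁t) − e^(−k₂t)).
e^(−k₁t) = e^(−0.136×3.01) = e^(−0.4094) = 0.6641; e^(−k₂t) = e^(−4.936) = 0.007180.
C_B = 0.136×1.01/(1.64−0.136) × (0.6641−0.007180) = 0.09133×0.6569 = 0.05999 mol/dm³.
Y_B = C_B/C_{A0} = 0.05999/1.01 = 0.0594.

0.0594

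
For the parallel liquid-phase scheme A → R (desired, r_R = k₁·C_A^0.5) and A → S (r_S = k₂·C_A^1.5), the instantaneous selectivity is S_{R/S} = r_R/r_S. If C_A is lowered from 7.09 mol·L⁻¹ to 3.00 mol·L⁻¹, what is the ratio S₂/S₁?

2.36

S_{R/S} = (k₁/k₂)·C_A⁻¹, so S₂/S₁ = (C_{A,2}/C_{A,1})⁻¹.
= 7.09/3.00 = 2.36.
Selectivity toward R rises as C_A falls — low-concentration operation is favoured.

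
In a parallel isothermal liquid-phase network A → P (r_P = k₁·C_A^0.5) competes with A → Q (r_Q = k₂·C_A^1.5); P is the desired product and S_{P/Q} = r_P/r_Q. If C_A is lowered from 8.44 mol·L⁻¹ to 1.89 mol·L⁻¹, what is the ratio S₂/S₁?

S_{P/Q} = (k₁/k₂)·C_A⁻¹, so S₂/S₁ = (C_{A,2}/C_{A,1})⁻¹.
= 8.44/1.89 = 4.47.

4.47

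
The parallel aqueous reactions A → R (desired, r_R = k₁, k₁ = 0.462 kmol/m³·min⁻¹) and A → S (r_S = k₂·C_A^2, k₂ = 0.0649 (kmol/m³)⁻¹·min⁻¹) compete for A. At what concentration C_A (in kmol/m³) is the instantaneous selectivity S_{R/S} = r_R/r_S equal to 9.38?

S_{R/S} = (k₁/k₂)·C_A^-2 ⇒ C_A = (S·k₂/k₁)^(-0.5).
= (9.38×0.0649/0.462)^(-0.5) = (1.318)^(-0.5) = 0.871 kmol/m³.

0.871 kmol/m³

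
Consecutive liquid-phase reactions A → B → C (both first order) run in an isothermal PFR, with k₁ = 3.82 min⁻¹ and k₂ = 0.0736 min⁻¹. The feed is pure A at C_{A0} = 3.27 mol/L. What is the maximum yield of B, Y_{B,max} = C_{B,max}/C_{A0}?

0.925

Evaluating C_B at τ_opt = ln(k₂/k₁)/(k₂−k₁) gives C_{B,max}/C_{A0} = (k₁/k₂)^[k₂/(k₂−k₁)].
= (3.82/0.0736)^(0.0736/(0.0736−3.82)) = (51.90)^(-0.01965) = 0.9253.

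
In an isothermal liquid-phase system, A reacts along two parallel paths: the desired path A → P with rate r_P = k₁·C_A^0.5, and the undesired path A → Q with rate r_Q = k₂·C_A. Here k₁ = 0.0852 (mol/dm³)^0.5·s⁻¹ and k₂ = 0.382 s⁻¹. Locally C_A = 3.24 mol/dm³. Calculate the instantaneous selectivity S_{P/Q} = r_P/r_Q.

S_{P/Q} = r_P/r_Q = (k₁·C_A^0.5)/(k₂·C_A) = (k₁/k₂)·C_A^-0.5.
= (0.0852×3.240^0.5) / (0.382×3.240) = 0.1534/1.238 = 0.124.

0.124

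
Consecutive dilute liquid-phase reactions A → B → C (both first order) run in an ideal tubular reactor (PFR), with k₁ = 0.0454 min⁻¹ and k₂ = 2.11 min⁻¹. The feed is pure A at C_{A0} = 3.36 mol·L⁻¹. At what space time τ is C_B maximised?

Setting dC_B/dτ = 0 gives τ_opt = ln(k₂/k₁)/(k₂−k₁).
= ln(2.11/0.0454)/(2.11−0.0454) = ln(46.48)/2.065 = 3.839/2.065 = 1.86 min.

1.86 min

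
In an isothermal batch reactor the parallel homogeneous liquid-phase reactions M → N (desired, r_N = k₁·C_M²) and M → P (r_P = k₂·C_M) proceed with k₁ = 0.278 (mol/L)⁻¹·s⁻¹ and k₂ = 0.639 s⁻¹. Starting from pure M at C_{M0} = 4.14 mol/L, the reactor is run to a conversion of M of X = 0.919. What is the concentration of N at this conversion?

1.75 mol/L

C_M = C_{M0}(1−X) = 0.3353 mol/L.
Along a PFR/batch, dC_P/dC_M = −r_P/(r_N+r_P) = −k₂/(k₂+k₁·C_M).
Integrating from C_{M0} to C_M: C_P = (0.639/0.278)·ln[(0.639+0.278·4.14)/(0.639+0.278·0.335)] = 2.299·ln(1.790/0.7322) = 2.055 mol/L.
Then C_N = (C_{M0}−C_M) − C_P = 3.805 − 2.055 = 1.750 mol/L.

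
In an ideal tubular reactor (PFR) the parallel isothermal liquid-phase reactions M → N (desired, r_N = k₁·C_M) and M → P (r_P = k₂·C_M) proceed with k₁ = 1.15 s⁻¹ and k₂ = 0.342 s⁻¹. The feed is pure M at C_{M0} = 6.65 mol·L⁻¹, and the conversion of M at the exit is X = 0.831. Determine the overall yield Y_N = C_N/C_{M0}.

C_M = C_{M0}(1−X) = 1.124 mol·L⁻¹.
Both paths are first order in M, so the instantaneous fraction to N is constant: dC_N/d(−C_M) = k₁/(k₁+k₂) = 0.7708.
C_N = 0.7708·(C_{M0}−C_M) = 0.7708×5.526 = 4.26 mol·L⁻¹.
Y_N = C_N/C_{M0} = 4.259/6.65 = 0.641.

0.641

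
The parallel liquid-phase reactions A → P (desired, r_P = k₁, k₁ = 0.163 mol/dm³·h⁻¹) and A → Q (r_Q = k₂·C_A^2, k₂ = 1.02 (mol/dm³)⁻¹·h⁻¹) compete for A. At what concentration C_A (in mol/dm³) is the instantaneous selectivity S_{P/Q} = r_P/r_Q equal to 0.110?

1.21 mol/dm³

S_{P/Q} = (k₁/k₂)·C_A^-2 ⇒ C_A = (S·k₂/k₁)^(-0.5).
= (0.110×1.02/0.163)^(-0.5) = (0.6883)^(-0.5) = 1.21 mol/dm³.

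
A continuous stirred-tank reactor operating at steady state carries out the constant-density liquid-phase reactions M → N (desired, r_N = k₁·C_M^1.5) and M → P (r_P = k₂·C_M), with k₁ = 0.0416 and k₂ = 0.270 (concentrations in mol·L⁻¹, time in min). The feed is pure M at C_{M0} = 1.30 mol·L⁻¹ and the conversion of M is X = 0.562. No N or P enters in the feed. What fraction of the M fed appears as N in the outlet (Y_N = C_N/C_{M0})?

Exit C_M = C_{M0}(1−X) = 1.30×0.438 = 0.5694 mol·L⁻¹.
In a CSTR the entire volume is at exit conditions, so r_N = 0.0416×0.5694^1.5 = 0.01787 and r_P = 0.270×0.5694 = 0.1537.
Fraction of consumed M going to N: r_N/(r_N+r_P) = 0.1042.
C_N = 0.1042·C_{M0}·X = 0.1042×1.30×0.562 = 0.0761 mol·L⁻¹; Y_N = C_N/C_{M0} = 0.0585.

0.0585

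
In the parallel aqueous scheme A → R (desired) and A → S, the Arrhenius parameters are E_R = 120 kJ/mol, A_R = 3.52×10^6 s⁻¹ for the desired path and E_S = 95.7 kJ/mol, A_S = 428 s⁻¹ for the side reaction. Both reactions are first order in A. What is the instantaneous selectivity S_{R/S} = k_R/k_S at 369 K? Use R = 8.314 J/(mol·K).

Since both paths have the same order in A, the concentration cancels and S_{R/S} = k_R/k_S = (A_R/A_S)·exp[(E_S−E_R)/(RT)].
(E_S−E_R)/(RT) = (95.7−120)×10³/(8.314×369) = -24300/3068 = -7.921.
k_R/k_S = (3.52×10^6/428)·exp(-7.921) = 8224 × 3.631×10^-4 = 2.99.
Since E_R > E_S, raising the temperature improves selectivity toward R.

2.99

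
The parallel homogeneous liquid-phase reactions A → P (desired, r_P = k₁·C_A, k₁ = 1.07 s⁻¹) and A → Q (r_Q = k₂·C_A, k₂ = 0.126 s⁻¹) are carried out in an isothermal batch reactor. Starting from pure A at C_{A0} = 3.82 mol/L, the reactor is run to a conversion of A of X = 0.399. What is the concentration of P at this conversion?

1.36 mol/L

C_A = C_{A0}(1−X) = 2.296 mol/L.
Both paths are first order in A, so the instantaneous fraction to P is constant: dC_P/d(−C_A) = k₁/(k₁+k₂) = 0.8946.
C_P = 0.8946·(C_{A0}−C_A) = 0.8946×1.524 = 1.36 mol/L.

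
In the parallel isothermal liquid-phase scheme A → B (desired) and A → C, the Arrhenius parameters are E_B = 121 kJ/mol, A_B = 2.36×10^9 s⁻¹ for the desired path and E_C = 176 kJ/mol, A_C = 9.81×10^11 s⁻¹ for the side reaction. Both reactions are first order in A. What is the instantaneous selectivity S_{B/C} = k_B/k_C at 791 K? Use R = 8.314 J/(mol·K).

k_B/k_C = (A_B/A_C)·exp[−(E_B−E_C)/(RT)] = (A_B/A_C)·exp[(E_C−E_B)/(RT)].
(E_C−E_B)/(RT) = (176−121)×10³/(8.314×791) = 55000/6576 = 8.363.
k_B/k_C = (2.36×10^9/9.81×10^11)·exp(8.363) = 0.002406 × 4287 = 10.3.

10.3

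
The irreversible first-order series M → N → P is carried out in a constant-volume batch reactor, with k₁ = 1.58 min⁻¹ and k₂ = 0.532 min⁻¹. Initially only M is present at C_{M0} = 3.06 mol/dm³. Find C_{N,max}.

1.76 mol/dm³

Evaluating C_N at t_opt = ln(k₂/k₁)/(k₂−k₁) gives C_{N,max}/C_{M0} = (k₁/k₂)^[k₂/(k₂−k₁)].
= (1.58/0.532)^(0.532/(0.532−1.58)) = (2.970)^(-0.5076) = 0.5755.
C_{N,max} = 0.5755×3.06 = 1.76 mol/dm³.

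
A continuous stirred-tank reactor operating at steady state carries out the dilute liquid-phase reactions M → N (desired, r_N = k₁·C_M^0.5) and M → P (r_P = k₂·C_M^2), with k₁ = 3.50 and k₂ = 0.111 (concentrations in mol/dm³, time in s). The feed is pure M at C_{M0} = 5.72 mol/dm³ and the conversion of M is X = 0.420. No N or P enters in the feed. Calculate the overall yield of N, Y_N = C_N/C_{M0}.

Exit C_M = C_{M0}(1−X) = 5.72×0.580 = 3.318 mol/dm³.
A CSTR operates uniformly at the exit composition, giving r_N = 6.375 and r_P = 1.222 (each k·C_M^n at C_M = 3.318).
Fraction of consumed M going to N: r_N/(r_N+r_P) = 0.8392.
C_N = 0.8392·C_{M0}·X = 0.8392×5.72×0.420 = 2.02 mol/dm³; Y_N = C_N/C_{M0} = 0.352.

0.352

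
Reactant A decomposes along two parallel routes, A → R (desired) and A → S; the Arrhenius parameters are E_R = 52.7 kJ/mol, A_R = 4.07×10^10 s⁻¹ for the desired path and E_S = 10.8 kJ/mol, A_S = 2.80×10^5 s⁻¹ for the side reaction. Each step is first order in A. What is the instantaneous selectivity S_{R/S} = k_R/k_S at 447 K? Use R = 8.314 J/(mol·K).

With equal orders, S_{R/S} = k_R/k_S = (A_R/A_S)·exp[(E_S−E_R)/(RT)].
(E_S−E_R)/(RT) = (10.8−52.7)×10³/(8.314×447) = -41900/3716 = -11.27.
k_R/k_S = (4.07×10^10/2.80×10^5)·exp(-11.27) = 1.454×10^5 × 1.269×10^-5 = 1.84.

1.84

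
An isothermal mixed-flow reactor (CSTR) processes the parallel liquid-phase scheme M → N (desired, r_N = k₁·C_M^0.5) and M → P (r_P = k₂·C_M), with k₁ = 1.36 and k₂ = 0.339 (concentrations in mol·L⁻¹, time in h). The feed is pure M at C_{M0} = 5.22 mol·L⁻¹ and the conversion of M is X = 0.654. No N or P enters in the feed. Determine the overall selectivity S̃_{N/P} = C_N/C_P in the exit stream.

2.99

Exit C_M = C_{M0}(1−X) = 5.22×0.346 = 1.806 mol·L⁻¹.
In a CSTR the entire volume is at exit conditions, so r_N = 1.36×1.806^0.5 = 1.828 and r_P = 0.339×1.806 = 0.6123.
Overall selectivity = C_N/C_P = r_Nτ/(r_Pτ) = r_N/r_P = 2.99.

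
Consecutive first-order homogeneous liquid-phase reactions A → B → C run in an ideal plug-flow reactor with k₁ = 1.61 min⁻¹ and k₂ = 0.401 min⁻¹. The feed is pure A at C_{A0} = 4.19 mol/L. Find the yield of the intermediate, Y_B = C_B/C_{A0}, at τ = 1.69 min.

0.589

Solving the coupled first-order balances gives C_B(τ) = [k₁/(k₂−k₁)]·C_{A0}·(e^(−k₁τ) − e^(−k₂τ)).
e^(−k₁τ) = e^(−1.61×1.69) = e^(−2.721) = 0.06582; e^(−k₂τ) = e^(−0.6777) = 0.5078.
C_B = 1.61×4.19/(0.401−1.61) × (0.06582−0.5078) = (-5.580)×(-0.4420) = 2.466 mol/L.
Y_B = C_B/C_{A0} = 2.466/4.19 = 0.589.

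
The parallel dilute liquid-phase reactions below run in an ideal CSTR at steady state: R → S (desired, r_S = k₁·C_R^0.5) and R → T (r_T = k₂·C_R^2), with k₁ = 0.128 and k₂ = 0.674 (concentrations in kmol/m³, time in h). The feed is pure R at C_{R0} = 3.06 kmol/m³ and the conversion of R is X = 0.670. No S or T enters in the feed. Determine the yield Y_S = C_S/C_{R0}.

Exit C_R = C_{R0}(1−X) = 3.06×0.330 = 1.010 kmol/m³.
A CSTR operates uniformly at the exit composition, giving r_S = 0.1286 and r_T = 0.6873 (each k·C_R^n at C_R = 1.010).
Fraction of consumed R going to S: r_S/(r_S+r_T) = 0.1576.
C_S = 0.1576·C_{R0}·X = 0.1576×3.06×0.670 = 0.323 kmol/m³; Y_S = C_S/C_{R0} = 0.106.

0.106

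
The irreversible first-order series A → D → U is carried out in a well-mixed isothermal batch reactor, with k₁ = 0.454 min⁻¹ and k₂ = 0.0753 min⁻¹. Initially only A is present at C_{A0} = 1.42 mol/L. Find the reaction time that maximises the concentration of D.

For first-order series the maximum of C_D occurs at t_opt = ln(k₂/k₁)/(k₂−k₁).
= ln(0.0753/0.454)/(0.0753−0.454) = ln(0.1659)/-0.3787 = -1.797/-0.3787 = 4.74 min.

4.74 min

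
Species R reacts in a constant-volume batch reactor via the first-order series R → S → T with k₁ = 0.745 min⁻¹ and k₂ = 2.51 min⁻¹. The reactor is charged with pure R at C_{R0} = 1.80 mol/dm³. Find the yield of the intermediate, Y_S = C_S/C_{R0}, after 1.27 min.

For first-order series with pure R initially, C_S(t) = k₁C_{R0}/(k₂−k₁)·(e^(−k₁t) − e^(−k₂t)).
e^(−k₁t) = e^(−0.745×1.27) = e^(−0.9462) = 0.3882; e^(−k₂t) = e^(−3.188) = 0.04127.
C_S = 0.745×1.80/(2.51−0.745) × (0.3882−0.04127) = 0.7598×0.3470 = 0.2636 mol/dm³.
Y_S = C_S/C_{R0} = 0.2636/1.80 = 0.146.

0.146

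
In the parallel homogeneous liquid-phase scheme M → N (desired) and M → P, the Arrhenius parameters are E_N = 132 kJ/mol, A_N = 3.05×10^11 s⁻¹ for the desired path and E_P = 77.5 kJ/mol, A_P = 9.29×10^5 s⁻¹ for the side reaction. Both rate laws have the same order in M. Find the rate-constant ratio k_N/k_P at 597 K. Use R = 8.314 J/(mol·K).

5.59

k_N/k_P = (A_N/A_P)·exp[−(E_N−E_P)/(RT)] = (A_N/A_P)·exp[(E_P−E_N)/(RT)].
(E_P−E_N)/(RT) = (77.5−132)×10³/(8.314×597) = -54500/4963 = -10.98.
k_N/k_P = (3.05×10^11/9.29×10^5)·exp(-10.98) = 3.283×10^5 × 1.703×10^-5 = 5.59.
Since E_N > E_P, raising the temperature improves selectivity toward N.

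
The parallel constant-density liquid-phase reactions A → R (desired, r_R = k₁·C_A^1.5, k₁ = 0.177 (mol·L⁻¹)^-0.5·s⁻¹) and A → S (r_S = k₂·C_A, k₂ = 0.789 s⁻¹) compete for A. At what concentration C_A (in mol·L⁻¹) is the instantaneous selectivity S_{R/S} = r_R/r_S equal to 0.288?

S_{R/S} = (k₁/k₂)·C_A^0.5 ⇒ C_A = (S·k₂/k₁)^(2).
= (0.288×0.789/0.177)^(2) = (1.284)^(2) = 1.65 mol·L⁻¹.

1.65 mol·L⁻¹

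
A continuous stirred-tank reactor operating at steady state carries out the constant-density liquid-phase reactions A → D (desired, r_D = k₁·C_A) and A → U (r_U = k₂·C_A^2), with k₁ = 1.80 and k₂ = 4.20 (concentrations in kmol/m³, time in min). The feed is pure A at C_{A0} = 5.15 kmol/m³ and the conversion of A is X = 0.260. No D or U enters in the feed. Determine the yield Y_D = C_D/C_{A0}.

Exit C_A = C_{A0}(1−X) = 5.15×0.740 = 3.811 kmol/m³.
In a CSTR the entire volume is at exit conditions, so r_D = 1.80×3.811 = 6.860 and r_U = 4.20×3.811^2 = 61.00.
Fraction of consumed A going to D: r_D/(r_D+r_U) = 0.1011.
C_D = 0.1011·C_{A0}·X = 0.1011×5.15×0.260 = 0.135 kmol/m³; Y_D = C_D/C_{A0} = 0.0263.

0.0263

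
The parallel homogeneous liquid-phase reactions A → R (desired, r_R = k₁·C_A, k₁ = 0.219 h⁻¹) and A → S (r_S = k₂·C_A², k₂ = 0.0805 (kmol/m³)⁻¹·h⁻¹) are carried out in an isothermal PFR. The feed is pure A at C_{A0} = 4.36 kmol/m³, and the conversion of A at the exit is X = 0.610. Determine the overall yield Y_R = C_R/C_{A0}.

C_A = C_{A0}(1−X) = 1.700 kmol/m³.
Along a PFR/batch, dC_R/dC_A = −r_R/(r_R+r_S) = −k₁/(k₁+k₂·C_A).
Integrating from C_{A0} to C_A: C_R = (0.219/0.0805)·ln[(0.219+0.0805·4.36)/(0.219+0.0805·1.70)] = 2.720·ln(0.5700/0.3559) = 1.281 kmol/m³.
Y_R = C_R/C_{A0} = 1.281/4.36 = 0.294.

0.294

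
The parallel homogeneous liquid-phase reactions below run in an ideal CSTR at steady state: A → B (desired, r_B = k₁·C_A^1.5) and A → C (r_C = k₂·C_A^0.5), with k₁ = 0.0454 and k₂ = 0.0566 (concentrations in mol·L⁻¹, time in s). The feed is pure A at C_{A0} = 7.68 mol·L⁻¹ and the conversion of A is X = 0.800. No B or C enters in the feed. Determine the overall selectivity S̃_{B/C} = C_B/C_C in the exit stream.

1.23

Exit C_A = C_{A0}(1−X) = 7.68×0.200 = 1.536 mol·L⁻¹.
Rates in a CSTR are evaluated at the outlet concentration: r_B = 0.0454×1.536^1.5 = 0.08643, r_C = 0.0566×1.536^0.5 = 0.07015.
Overall selectivity = C_B/C_C = r_Bτ/(r_Cτ) = r_B/r_C = 1.23.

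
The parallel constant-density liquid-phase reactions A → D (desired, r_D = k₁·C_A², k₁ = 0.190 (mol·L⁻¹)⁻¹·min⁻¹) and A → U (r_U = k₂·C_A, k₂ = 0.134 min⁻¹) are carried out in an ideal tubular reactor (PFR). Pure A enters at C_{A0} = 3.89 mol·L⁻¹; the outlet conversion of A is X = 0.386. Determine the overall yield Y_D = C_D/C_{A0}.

0.314

C_A = C_{A0}(1−X) = 2.388 mol·L⁻¹.
Along a PFR/batch, dC_U/dC_A = −r_U/(r_D+r_U) = −k₂/(k₂+k₁·C_A).
Integrating from C_{A0} to C_A: C_U = (0.134/0.190)·ln[(0.134+0.190·3.89)/(0.134+0.190·2.39)] = 0.7053·ln(0.8731/0.5878) = 0.2790 mol·L⁻¹.
Then C_D = (C_{A0}−C_A) − C_U = 1.502 − 0.2790 = 1.223 mol·L⁻¹.
Y_D = C_D/C_{A0} = 1.223/3.89 = 0.314.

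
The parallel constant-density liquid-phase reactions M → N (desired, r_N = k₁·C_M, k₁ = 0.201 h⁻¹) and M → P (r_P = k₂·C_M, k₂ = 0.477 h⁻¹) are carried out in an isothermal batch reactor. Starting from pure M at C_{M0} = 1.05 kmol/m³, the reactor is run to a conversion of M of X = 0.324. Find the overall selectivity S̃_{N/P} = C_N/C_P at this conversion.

C_M = C_{M0}(1−X) = 0.7098 kmol/m³.
Both paths are first order in M, so the instantaneous fraction to N is constant: dC_N/d(−C_M) = k₁/(k₁+k₂) = 0.2965.
C_N = 0.2965·(C_{M0}−C_M) = 0.2965×0.3402 = 0.101 kmol/m³.
C_P = (C_{M0}−C_M)−C_N = 0.2393 kmol/m³; S̃_{N/P} = 0.1009/0.2393 = 0.421.

0.421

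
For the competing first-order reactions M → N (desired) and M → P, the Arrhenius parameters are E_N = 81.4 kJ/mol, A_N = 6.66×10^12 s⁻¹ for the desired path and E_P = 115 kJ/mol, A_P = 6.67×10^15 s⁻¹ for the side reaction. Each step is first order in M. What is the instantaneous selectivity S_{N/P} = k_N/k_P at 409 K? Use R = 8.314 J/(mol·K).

Since both paths have the same order in M, the concentration cancels and S_{N/P} = k_N/k_P = (A_N/A_P)·exp[(E_P−E_N)/(RT)].
(E_P−E_N)/(RT) = (115−81.4)×10³/(8.314×409) = 33600/3400 = 9.881.
k_N/k_P = (6.66×10^12/6.67×10^15)·exp(9.881) = 9.985×10^-4 × 19558 = 19.5.
Since E_N < E_P, lowering the temperature improves selectivity toward N.

19.5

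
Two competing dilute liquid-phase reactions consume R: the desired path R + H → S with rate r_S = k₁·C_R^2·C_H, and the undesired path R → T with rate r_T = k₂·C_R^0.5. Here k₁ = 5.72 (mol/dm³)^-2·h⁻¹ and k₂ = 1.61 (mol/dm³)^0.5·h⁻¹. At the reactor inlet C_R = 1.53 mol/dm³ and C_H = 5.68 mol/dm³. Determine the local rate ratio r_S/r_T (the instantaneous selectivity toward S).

S_{S/T} = r_S/r_T = (k₁·C_R^2·C_H)/(k₂·C_R^0.5) = (k₁/k₂)·C_R^1.5·C_H.
= (5.72×1.530^2×5.680) / (1.61×1.530^0.5) = 76.05/1.991 = 38.2.

38.2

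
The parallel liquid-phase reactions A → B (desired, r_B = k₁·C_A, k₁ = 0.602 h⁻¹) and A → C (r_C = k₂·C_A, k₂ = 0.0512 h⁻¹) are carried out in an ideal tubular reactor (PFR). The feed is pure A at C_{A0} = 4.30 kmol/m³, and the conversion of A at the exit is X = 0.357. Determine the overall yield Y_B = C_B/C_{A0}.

0.329

C_A = C_{A0}(1−X) = 2.765 kmol/m³.
Both paths are first order in A, so the instantaneous fraction to B is constant: dC_B/d(−C_A) = k₁/(k₁+k₂) = 0.9216.
C_B = 0.9216·(C_{A0}−C_A) = 0.9216×1.535 = 1.41 kmol/m³.
Y_B = C_B/C_{A0} = 1.415/4.30 = 0.329.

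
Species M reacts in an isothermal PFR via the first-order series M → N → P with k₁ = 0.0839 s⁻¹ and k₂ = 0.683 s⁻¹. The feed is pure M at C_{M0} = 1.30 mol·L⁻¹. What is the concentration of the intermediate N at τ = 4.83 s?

0.115 mol·L⁻¹

The intermediate concentration in a first-order A→B→C sequence is C_N = k₁C_{M0}(e^(−k₁τ) − e^(−k₂τ))/(k₂−k₁).
e^(−k₁τ) = e^(−0.0839×4.83) = e^(−0.4052) = 0.6668; e^(−k₂τ) = e^(−3.299) = 0.03692.
C_N = 0.0839×1.30/(0.683−0.0839) × (0.6668−0.03692) = 0.1821×0.6299 = 0.1147 mol·L⁻¹.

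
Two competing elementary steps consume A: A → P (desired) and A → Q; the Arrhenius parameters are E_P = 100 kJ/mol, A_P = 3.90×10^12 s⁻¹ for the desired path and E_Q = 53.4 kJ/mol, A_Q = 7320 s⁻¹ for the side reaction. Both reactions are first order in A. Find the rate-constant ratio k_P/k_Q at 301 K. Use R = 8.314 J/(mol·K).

4.36

With equal orders, S_{P/Q} = k_P/k_Q = (A_P/A_Q)·exp[(E_Q−E_P)/(RT)].
(E_Q−E_P)/(RT) = (53.4−100)×10³/(8.314×301) = -46600/2503 = -18.62.
k_P/k_Q = (3.90×10^12/7320)·exp(-18.62) = 5.328×10^8 × 8.182×10^-9 = 4.36.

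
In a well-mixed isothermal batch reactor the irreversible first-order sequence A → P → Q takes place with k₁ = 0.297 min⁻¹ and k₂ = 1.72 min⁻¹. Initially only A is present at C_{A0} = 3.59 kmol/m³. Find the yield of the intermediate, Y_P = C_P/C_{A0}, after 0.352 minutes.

0.0741

The intermediate concentration in a first-order A→B→C sequence is C_P = k₁C_{A0}(e^(−k₁t) − e^(−k₂t))/(k₂−k₁).
e^(−k₁t) = e^(−0.297×0.352) = e^(−0.1045) = 0.9007; e^(−k₂t) = e^(−0.6054) = 0.5458.
C_P = 0.297×3.59/(1.72−0.297) × (0.9007−0.5458) = 0.7493×0.3549 = 0.2659 kmol/m³.
Y_P = C_P/C_{A0} = 0.2659/3.59 = 0.0741.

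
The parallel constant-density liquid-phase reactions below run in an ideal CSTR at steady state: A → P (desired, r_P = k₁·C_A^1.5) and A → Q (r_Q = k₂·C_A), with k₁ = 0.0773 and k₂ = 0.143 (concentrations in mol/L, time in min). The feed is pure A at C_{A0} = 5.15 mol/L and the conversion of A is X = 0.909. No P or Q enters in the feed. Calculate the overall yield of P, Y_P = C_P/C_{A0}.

Exit C_A = C_{A0}(1−X) = 5.15×0.0910 = 0.4686 mol/L.
Rates in a CSTR are evaluated at the outlet concentration: r_P = 0.0773×0.4686^1.5 = 0.02480, r_Q = 0.143×0.4686 = 0.06702.
Fraction of consumed A going to P: r_P/(r_P+r_Q) = 0.2701.
C_P = 0.2701·C_{A0}·X = 0.2701×5.15×0.909 = 1.26 mol/L; Y_P = C_P/C_{A0} = 0.246.

0.246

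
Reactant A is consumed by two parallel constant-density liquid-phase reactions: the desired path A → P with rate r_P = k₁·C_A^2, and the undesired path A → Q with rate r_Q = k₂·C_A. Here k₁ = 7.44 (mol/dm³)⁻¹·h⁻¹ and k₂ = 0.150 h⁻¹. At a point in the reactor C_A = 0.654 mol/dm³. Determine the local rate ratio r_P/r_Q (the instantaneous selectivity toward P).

32.4

S_{P/Q} = r_P/r_Q = (k₁·C_A^2)/(k₂·C_A) = (k₁/k₂)·C_A.
= (7.44×0.6540^2) / (0.150×0.6540) = 3.182/0.09810 = 32.4.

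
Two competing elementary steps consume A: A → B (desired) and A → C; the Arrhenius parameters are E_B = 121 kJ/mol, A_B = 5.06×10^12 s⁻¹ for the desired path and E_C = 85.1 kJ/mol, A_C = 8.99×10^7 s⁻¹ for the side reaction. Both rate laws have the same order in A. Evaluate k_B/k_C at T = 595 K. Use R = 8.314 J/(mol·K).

39.7

Since both paths have the same order in A, the concentration cancels and S_{B/C} = k_B/k_C = (A_B/A_C)·exp[(E_C−E_B)/(RT)].
(E_C−E_B)/(RT) = (85.1−121)×10³/(8.314×595) = -35900/4947 = -7.257.
k_B/k_C = (5.06×10^12/8.99×10^7)·exp(-7.257) = 56285 × 7.051×10^-4 = 39.7.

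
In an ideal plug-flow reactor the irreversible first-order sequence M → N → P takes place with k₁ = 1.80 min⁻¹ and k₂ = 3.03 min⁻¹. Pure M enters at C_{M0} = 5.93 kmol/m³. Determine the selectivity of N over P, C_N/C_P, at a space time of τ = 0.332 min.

1.50

For first-order series with pure M initially, C_N(τ) = k₁C_{M0}/(k₂−k₁)·(e^(−k₁τ) − e^(−k₂τ)).
e^(−k₁τ) = e^(−1.80×0.332) = e^(−0.5976) = 0.5501; e^(−k₂τ) = e^(−1.006) = 0.3657.
C_N = 1.80×5.93/(3.03−1.80) × (0.5501−0.3657) = 8.678×0.1844 = 1.601 kmol/m³.
C_M = C_{M0}e^(−k₁τ) = 3.262 kmol/m³, so C_P = C_{M0}−C_M−C_N = 1.067 kmol/m³; C_N/C_P = 1.50.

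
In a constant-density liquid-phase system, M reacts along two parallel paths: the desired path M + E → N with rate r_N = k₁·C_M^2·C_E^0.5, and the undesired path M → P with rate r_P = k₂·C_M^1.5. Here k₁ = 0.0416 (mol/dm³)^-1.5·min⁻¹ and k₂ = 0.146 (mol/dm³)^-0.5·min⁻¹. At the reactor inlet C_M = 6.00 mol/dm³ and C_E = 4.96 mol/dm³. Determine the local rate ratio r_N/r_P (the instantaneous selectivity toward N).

1.55

S_{N/P} = r_N/r_P = (k₁·C_M^2·C_E^0.5)/(k₂·C_M^1.5) = (k₁/k₂)·C_M^0.5·C_E^0.5.
= (0.0416×6.000^2×4.960^0.5) / (0.146×6.000^1.5) = 3.335/2.146 = 1.55.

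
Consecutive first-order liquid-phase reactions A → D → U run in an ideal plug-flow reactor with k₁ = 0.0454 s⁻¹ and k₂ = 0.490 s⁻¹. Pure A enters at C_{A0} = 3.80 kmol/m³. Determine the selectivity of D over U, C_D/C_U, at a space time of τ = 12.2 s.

0.159

For first-order series with pure A initially, C_D(τ) = k₁C_{A0}/(k₂−k₁)·(e^(−k₁τ) − e^(−k₂τ)).
e^(−k₁τ) = e^(−0.0454×12.2) = e^(−0.5539) = 0.5747; e^(−k₂τ) = e^(−5.978) = 0.002534.
C_D = 0.0454×3.80/(0.490−0.0454) × (0.5747−0.002534) = 0.3880×0.5722 = 0.2220 kmol/m³.
C_A = C_{A0}e^(−k₁τ) = 2.184 kmol/m³, so C_U = C_{A0}−C_A−C_D = 1.394 kmol/m³; C_D/C_U = 0.159.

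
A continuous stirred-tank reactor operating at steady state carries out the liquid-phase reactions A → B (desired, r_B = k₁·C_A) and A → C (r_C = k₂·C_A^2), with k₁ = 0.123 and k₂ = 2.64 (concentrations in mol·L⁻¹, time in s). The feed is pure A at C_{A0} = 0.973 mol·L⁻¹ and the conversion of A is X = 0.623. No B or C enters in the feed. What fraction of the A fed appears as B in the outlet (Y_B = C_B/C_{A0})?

0.0702

Exit C_A = C_{A0}(1−X) = 0.973×0.377 = 0.3668 mol·L⁻¹.
In a CSTR the entire volume is at exit conditions, so r_B = 0.123×0.3668 = 0.04512 and r_C = 2.64×0.3668^2 = 0.3552.
Fraction of consumed A going to B: r_B/(r_B+r_C) = 0.1127.
C_B = 0.1127·C_{A0}·X = 0.1127×0.973×0.623 = 0.0683 mol·L⁻¹; Y_B = C_B/C_{A0} = 0.0702.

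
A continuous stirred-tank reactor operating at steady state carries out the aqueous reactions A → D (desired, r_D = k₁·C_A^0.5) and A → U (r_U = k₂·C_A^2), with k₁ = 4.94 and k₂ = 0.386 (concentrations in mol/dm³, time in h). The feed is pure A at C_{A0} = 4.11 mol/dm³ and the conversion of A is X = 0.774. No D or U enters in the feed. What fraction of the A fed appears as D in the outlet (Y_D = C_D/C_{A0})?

Exit C_A = C_{A0}(1−X) = 4.11×0.226 = 0.9289 mol/dm³.
Rates in a CSTR are evaluated at the outlet concentration: r_D = 4.94×0.9289^0.5 = 4.761, r_U = 0.386×0.9289^2 = 0.3330.
Fraction of consumed A going to D: r_D/(r_D+r_U) = 0.9346.
C_D = 0.9346·C_{A0}·X = 0.9346×4.11×0.774 = 2.97 mol/dm³; Y_D = C_D/C_{A0} = 0.723.

0.723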